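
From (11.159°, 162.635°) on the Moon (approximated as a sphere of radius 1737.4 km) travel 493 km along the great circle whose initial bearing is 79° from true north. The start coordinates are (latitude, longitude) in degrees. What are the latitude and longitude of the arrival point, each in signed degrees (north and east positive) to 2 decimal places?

Angular distance δ = d/R = 493/1737.4 = 0.28376 rad; initial bearing θ = 1.3788 rad.
sin φ₂ = sin φ₁ cos δ + cos φ₁ sin δ cos θ = (0.1935)(0.9600) + (0.9811)(0.2800)(0.1908) = 0.2382, so φ₂ = 13.78°.
Δλ = atan2(sin θ sin δ cos φ₁, cos δ − sin φ₁ sin φ₂) = atan2(0.2696, 0.9139) = 16.437°.
λ₂ = 162.635° + 16.437° = 179.07°.

13.78°, 179.07°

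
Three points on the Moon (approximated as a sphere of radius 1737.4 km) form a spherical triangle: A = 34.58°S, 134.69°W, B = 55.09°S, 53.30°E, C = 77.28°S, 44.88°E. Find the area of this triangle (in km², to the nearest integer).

198407 km²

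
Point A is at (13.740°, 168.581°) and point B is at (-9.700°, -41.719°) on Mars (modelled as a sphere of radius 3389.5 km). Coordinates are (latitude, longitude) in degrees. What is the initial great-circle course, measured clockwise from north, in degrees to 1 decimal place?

Δλ = 149.700° = 2.6128 rad.
y = sin Δλ · cos φ₂ = (0.5045)(0.9857) = 0.4973
x = cos φ₁ sin φ₂ − sin φ₁ cos φ₂ cos Δλ = (0.9714)(-0.1685) − (0.2375)(0.9857)(-0.8634) = 0.0385
θ = atan2(y, x) = 85.58°, so the bearing is 85.6°.

85.6°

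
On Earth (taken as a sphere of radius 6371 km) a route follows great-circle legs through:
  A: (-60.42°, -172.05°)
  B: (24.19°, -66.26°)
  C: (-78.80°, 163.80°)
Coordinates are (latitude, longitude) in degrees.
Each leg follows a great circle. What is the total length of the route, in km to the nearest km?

26649 km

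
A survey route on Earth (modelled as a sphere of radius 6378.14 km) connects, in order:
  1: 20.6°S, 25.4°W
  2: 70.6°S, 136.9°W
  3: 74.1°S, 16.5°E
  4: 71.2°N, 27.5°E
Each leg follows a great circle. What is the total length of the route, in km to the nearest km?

Leg 1→2: central angle 1.3511 rad, distance 8617.6 km.
Leg 2→3: central angle 0.5992 rad, distance 3822.0 km.
Leg 3→4: central angle 2.5388 rad, distance 16192.9 km.
Total: 8617.6 + 3822.0 + 16192.9 ≈ 28633 km.

28633 km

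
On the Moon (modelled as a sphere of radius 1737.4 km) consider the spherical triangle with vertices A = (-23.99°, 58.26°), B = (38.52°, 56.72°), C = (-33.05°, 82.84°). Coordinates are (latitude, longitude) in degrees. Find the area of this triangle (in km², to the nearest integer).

Side lengths (central angles): a = 1.3190, b = 0.4075, c = 1.0913 rad; semiperimeter s = 1.4089.
By l'Huilier's theorem, tan(E/4) = √[tan(s/2) tan((s−a)/2) tan((s−b)/2) tan((s−c)/2)], giving spherical excess E = 0.2312 rad.
Area = E·R² = 0.2312 × (1737.4)² ≈ 698027 km².

698027 km²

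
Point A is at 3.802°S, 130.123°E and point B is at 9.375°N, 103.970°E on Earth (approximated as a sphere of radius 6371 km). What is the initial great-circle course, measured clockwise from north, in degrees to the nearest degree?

Δλ = -26.153° = -0.4565 rad.
y = sin Δλ · cos φ₂ = (-0.4408)(0.9866) = -0.4349
x = cos φ₁ sin φ₂ − sin φ₁ cos φ₂ cos Δλ = (0.9978)(0.1629) − (-0.0663)(0.9866)(0.8976) = 0.2213
θ = atan2(y, x) = -63.03°; adding 360° gives 297°.

297°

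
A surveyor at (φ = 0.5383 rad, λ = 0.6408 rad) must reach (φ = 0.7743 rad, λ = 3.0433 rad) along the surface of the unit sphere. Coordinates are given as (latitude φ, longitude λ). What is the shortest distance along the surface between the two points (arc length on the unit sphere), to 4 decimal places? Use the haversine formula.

1.6661

In radians: φ₁ = 0.5383, φ₂ = 0.7743, Δλ = 137.653° = 2.4025 rad.
Haversine: a = sin²(Δφ/2) + cos φ₁ cos φ₂ sin²(Δλ/2) = 0.0139 + (0.8586)(0.7149)(0.8695) = 0.54759.
Central angle c = 2·arcsin(√a) = 1.66612 rad.
On the unit sphere the arc length equals the central angle: 1.6661.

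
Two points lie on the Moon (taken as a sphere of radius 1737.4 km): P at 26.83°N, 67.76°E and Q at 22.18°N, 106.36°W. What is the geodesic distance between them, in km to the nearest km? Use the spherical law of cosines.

In radians: φ₁ = 0.4683, φ₂ = 0.3871, Δλ = -174.120° = -3.0390 rad.
cos c = sin φ₁ sin φ₂ + cos φ₁ cos φ₂ cos Δλ = (0.4513)(0.3775) + (0.8923)(0.9260)(-0.9947) = -0.65158,
so c = arccos(-0.65158) = 2.28046 rad.
Distance = R·c = 1737.4 × 2.2805 ≈ 3962 km.

3962 km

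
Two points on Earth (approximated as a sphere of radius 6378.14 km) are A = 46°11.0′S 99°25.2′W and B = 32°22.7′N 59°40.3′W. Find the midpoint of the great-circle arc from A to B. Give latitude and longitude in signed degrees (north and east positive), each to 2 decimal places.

-7.33°, -77.50°

Central angle δ = 1.5076 rad. Interpolating on the sphere with fraction f = 0.5:
P = [sin((1−f)δ)·A + sin(fδ)·B] / sin δ = 0.6858·A + 0.6858·B in Cartesian coordinates,
giving P = (0.2147, -0.9683, -0.1276), i.e. latitude -7.33°, longitude -77.50°.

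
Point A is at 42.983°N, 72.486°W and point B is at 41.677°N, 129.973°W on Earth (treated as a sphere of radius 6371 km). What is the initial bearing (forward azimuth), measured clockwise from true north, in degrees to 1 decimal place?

288.7°

Δλ = -57.487° = -1.0033 rad.
y = sin Δλ · cos φ₂ = (-0.8433)(0.7469) = -0.6298
x = cos φ₁ sin φ₂ − sin φ₁ cos φ₂ cos Δλ = (0.7316)(0.6649) − (0.6818)(0.7469)(0.5375) = 0.2127
θ = atan2(y, x) = -71.34°; adding 360° gives 288.7°.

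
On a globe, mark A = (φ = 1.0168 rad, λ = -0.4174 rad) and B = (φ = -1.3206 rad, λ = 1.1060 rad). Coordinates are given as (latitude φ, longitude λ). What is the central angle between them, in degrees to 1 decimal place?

144.9°

Let φ₁ = 1.0168 rad, φ₂ = -1.3206 rad, and Δλ = 1.5234 rad.
cos c = sin φ₁ sin φ₂ + cos φ₁ cos φ₂ cos Δλ = (0.8504)(-0.9689) + (0.5261)(0.2476)(0.0474) = -0.81778,
so c = arccos(-0.81778) = 2.52834 rad.
So the angular separation is 144.9°.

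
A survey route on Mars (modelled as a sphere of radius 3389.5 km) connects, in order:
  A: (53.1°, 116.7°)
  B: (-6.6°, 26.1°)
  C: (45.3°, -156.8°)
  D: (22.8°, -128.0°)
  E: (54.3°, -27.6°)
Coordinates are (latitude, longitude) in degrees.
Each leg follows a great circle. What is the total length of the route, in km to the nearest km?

20513 km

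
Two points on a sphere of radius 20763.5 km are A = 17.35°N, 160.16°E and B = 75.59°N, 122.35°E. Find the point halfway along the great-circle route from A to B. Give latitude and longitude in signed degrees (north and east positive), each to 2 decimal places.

Central angle δ = 1.0741 rad. Interpolating on the sphere with fraction f = 0.5:
P = [sin((1−f)δ)·A + sin(fδ)·B] / sin δ = 0.5819·A + 0.5819·B in Cartesian coordinates,
giving P = (-0.6000, 0.3109, 0.7372), i.e. latitude 47.49°, longitude 152.61°.

47.49°, 152.61°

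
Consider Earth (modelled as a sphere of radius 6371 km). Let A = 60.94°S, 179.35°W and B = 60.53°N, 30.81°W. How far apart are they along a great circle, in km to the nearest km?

With latitudes φ₁ = -60.940°, φ₂ = 60.530° and longitude difference Δλ = 148.540°:
cos c = sin φ₁ sin φ₂ + cos φ₁ cos φ₂ cos Δλ = (-0.8741)(0.8706) + (0.4857)(0.4920)(-0.8530) = -0.96485,
so c = arccos(-0.96485) = 2.87566 rad.
Distance = R·c = 6371 × 2.8757 ≈ 18321 km.

18321 km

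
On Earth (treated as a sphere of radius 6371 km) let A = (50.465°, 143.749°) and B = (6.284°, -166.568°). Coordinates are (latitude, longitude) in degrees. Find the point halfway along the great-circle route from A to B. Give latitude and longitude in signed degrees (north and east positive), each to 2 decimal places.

30.63°, 174.39°

Central angle δ = 1.0543 rad. Interpolating on the sphere with fraction f = 0.5:
P = [sin((1−f)δ)·A + sin(fδ)·B] / sin δ = 0.5785·A + 0.5785·B in Cartesian coordinates,
giving P = (-0.8563, 0.0842, 0.5095), i.e. latitude 30.63°, longitude 174.39°.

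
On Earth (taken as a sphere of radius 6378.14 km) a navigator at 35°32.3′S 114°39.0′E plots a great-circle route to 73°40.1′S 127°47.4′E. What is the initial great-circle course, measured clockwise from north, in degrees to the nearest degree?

174°

Δλ = 13.140° = 0.2293 rad.
y = sin Δλ · cos φ₂ = (0.2273)(0.2812) = 0.0639
x = cos φ₁ sin φ₂ − sin φ₁ cos φ₂ cos Δλ = (0.8137)(-0.9597) − (-0.5812)(0.2812)(0.9738) = -0.6217
θ = atan2(y, x) = 174.13°, so the bearing is 174°.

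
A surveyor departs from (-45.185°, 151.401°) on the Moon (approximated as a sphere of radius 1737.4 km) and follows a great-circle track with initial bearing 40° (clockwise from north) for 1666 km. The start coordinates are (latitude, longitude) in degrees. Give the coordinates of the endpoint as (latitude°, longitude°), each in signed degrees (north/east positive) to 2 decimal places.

Angular distance δ = d/R = 1666/1737.4 = 0.95890 rad; initial bearing θ = 0.6981 rad.
sin φ₂ = sin φ₁ cos δ + cos φ₁ sin δ cos θ = (-0.7094)(0.5744) + (0.7048)(0.8186)(0.7660) = 0.0345, so φ₂ = 1.98°.
Δλ = atan2(sin θ sin δ cos φ₁, cos δ − sin φ₁ sin φ₂) = atan2(0.3708, 0.5989) = 31.768°.
λ₂ = 151.401° + 31.768° = 183.17° → -176.83° after wrapping to (−180°, 180°].

1.98°, -176.83°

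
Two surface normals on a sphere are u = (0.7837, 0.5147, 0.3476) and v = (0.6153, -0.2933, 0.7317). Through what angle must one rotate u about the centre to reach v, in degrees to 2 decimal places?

54.15°

u·v = 0.5856; |u| = 1.0000, |v| = 1.0000.
cos θ = (u·v)/(|u||v|) = 0.5856, so θ = 54.15°.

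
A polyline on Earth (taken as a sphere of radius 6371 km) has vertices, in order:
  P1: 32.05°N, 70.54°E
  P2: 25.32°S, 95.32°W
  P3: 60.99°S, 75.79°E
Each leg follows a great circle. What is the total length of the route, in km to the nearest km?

Leg P1→P2: central angle 2.8956 rad, distance 18447.9 km.
Leg P2→P3: central angle 1.6299 rad, distance 10384.2 km.
Total: 18447.9 + 10384.2 ≈ 28832 km.

28832 km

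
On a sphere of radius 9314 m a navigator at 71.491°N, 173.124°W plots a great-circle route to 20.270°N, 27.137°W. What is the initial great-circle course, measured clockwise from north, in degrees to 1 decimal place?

With φ₁ = 1.2478, φ₂ = 0.3538, Δλ = 2.5480 rad, the forward-azimuth formula gives
θ = atan2( sin Δλ cos φ₂ , cos φ₁ sin φ₂ − sin φ₁ cos φ₂ cos Δλ ) = atan2(0.5247, 0.8473) = 31.77°.
So the initial bearing is 31.8°.

31.8°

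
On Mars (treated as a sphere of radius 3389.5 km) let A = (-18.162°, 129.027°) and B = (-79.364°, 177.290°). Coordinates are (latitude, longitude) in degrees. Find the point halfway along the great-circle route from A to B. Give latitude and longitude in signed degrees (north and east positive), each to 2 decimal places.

Central angle δ = 1.1339 rad. Interpolating on the sphere with fraction f = 0.5:
P = [sin((1−f)δ)·A + sin(fδ)·B] / sin δ = 0.5927·A + 0.5927·B in Cartesian coordinates,
giving P = (-0.4639, 0.4427, -0.7673), i.e. latitude -50.11°, longitude 136.34°.

-50.11°, 136.34°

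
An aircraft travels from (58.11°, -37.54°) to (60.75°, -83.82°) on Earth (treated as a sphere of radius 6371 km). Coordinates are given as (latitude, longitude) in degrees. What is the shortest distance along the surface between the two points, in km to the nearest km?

2579 km

Let φ₁ = 1.0142 rad, φ₂ = 1.0603 rad, and Δλ = -0.8077 rad.
Haversine: a = sin²(Δφ/2) + cos φ₁ cos φ₂ sin²(Δλ/2) = 0.0005 + (0.5283)(0.4886)(0.1544) = 0.04039.
Central angle c = 2·arcsin(√a) = 0.40473 rad.
Distance = R·c = 6371 × 0.4047 ≈ 2579 km.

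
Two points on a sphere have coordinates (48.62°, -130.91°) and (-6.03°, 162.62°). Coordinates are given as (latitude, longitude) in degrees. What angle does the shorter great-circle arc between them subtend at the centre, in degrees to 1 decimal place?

With latitudes φ₁ = 48.620°, φ₂ = -6.030° and longitude difference Δλ = -66.470°:
Haversine: a = sin²(Δφ/2) + cos φ₁ cos φ₂ sin²(Δλ/2) = 0.2107 + (0.6610)(0.9945)(0.3004) = 0.40819.
Central angle c = 2·arcsin(√a) = 1.38612 rad.
So the angular separation is 79.4°.

79.4°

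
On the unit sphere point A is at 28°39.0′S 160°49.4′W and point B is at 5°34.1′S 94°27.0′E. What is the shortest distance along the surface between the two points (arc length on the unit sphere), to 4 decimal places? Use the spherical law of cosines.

1.7472

In radians: φ₁ = -0.5000, φ₂ = -0.0972, Δλ = -104.727° = -1.8278 rad.
cos c = sin φ₁ sin φ₂ + cos φ₁ cos φ₂ cos Δλ = (-0.4795)(-0.0970) + (0.8776)(0.9953)(-0.2542) = -0.17551,
so c = arccos(-0.17551) = 1.74722 rad.
On the unit sphere the arc length equals the central angle: 1.7472.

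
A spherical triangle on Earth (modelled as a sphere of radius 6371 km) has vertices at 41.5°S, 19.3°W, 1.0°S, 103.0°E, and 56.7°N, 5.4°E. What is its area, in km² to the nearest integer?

97655227 km²

Side lengths (central angles): a = 1.6581, b = 1.7520, c = 1.9699 rad; semiperimeter s = 2.6900.
By l'Huilier's theorem, tan(E/4) = √[tan(s/2) tan((s−a)/2) tan((s−b)/2) tan((s−c)/2)], giving spherical excess E = 2.4059 rad.
Area = E·R² = 2.4059 × (6371)² ≈ 97655227 km².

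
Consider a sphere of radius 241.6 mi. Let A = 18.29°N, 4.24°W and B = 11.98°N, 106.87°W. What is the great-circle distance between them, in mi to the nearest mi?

Let φ₁ = 0.3192 rad, φ₂ = 0.2091 rad, and Δλ = -1.7912 rad.
cos c = sin φ₁ sin φ₂ + cos φ₁ cos φ₂ cos Δλ = (0.3138)(0.2076) + (0.9495)(0.9782)(-0.2187) = -0.13795,
so c = arccos(-0.13795) = 1.70918 rad.
Distance = R·c = 241.6 × 1.7092 ≈ 413 mi.

413 mi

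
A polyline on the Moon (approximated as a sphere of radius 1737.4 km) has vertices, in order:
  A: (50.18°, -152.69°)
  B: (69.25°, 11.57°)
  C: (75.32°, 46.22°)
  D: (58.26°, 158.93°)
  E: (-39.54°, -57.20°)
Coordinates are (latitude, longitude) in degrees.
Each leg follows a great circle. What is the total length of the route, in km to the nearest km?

Leg A→B: central angle 1.0474 rad, distance 1819.7 km.
Leg B→C: central angle 0.2079 rad, distance 361.2 km.
Leg C→D: central angle 0.6901 rad, distance 1198.9 km.
Leg D→E: central angle 2.6241 rad, distance 4559.2 km.
Total: 1819.7 + 361.2 + 1198.9 + 4559.2 ≈ 7939 km.

7939 km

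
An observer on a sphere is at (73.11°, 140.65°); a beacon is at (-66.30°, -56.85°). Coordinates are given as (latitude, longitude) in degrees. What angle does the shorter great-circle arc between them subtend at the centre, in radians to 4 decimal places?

2.9836 rad

Let φ₁ = 1.2760 rad, φ₂ = -1.1572 rad, and Δλ = 2.8362 rad.
cos c = sin φ₁ sin φ₂ + cos φ₁ cos φ₂ cos Δλ = (0.9569)(-0.9157) + (0.2905)(0.4019)(-0.9537) = -0.98754,
so c = arccos(-0.98754) = 2.98357 rad.
So the angular separation is 2.9836 rad.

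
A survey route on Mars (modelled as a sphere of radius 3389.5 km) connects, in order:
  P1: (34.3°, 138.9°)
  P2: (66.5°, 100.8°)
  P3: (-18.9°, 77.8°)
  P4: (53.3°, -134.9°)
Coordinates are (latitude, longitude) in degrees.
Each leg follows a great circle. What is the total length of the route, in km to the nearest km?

Leg P1→P2: central angle 0.6825 rad, distance 2313.3 km.
Leg P2→P3: central angle 1.5206 rad, distance 5154.0 km.
Leg P3→P4: central angle 2.3972 rad, distance 8125.3 km.
Total: 2313.3 + 5154.0 + 8125.3 ≈ 15593 km.

15593 km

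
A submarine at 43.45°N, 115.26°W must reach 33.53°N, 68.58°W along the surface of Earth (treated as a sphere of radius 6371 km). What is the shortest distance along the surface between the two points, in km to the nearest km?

4152 km

With latitudes φ₁ = 43.450°, φ₂ = 33.530° and longitude difference Δλ = 46.680°:
Haversine: a = sin²(Δφ/2) + cos φ₁ cos φ₂ sin²(Δλ/2) = 0.0075 + (0.7260)(0.8336)(0.1570) = 0.10247.
Central angle c = 2·arcsin(√a) = 0.65167 rad.
Distance = R·c = 6371 × 0.6517 ≈ 4152 km.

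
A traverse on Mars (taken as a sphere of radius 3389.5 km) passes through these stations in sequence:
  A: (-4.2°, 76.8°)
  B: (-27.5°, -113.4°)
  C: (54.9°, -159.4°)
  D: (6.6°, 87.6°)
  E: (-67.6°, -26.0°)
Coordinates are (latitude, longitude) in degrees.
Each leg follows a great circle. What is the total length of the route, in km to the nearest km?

Leg A→B: central angle 2.5623 rad, distance 8684.8 km.
Leg B→C: central angle 1.5943 rad, distance 5403.8 km.
Leg C→D: central angle 1.7003 rad, distance 5763.2 km.
Leg D→E: central angle 1.8316 rad, distance 6208.1 km.
Total: 8684.8 + 5403.8 + 5763.2 + 6208.1 ≈ 26060 km.

26060 km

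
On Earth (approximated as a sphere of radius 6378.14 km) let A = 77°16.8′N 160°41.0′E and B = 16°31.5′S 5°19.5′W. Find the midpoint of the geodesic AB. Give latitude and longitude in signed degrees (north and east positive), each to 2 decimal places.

Central angle δ = 2.0741 rad. Interpolating on the sphere with fraction f = 0.5:
P = [sin((1−f)δ)·A + sin(fδ)·B] / sin δ = 0.9827·A + 0.9827·B in Cartesian coordinates,
giving P = (0.7339, -0.0159, 0.6791), i.e. latitude 42.77°, longitude -1.24°.

42.77°, -1.24°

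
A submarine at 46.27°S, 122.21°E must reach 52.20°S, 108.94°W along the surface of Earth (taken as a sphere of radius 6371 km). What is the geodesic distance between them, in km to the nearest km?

8032 km

Let φ₁ = -0.8076 rad, φ₂ = -0.9111 rad, and Δλ = 2.2489 rad.
cos c = sin φ₁ sin φ₂ + cos φ₁ cos φ₂ cos Δλ = (-0.7226)(-0.7902) + (0.6913)(0.6129)(-0.6273) = 0.30520,
so c = arccos(0.30520) = 1.26064 rad.
Distance = R·c = 6371 × 1.2606 ≈ 8032 km.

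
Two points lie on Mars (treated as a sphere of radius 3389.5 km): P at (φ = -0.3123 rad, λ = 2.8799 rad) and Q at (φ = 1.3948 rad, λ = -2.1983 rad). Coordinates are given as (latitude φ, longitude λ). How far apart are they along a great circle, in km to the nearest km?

With latitudes φ₁ = -17.893°, φ₂ = 79.916° and longitude difference Δλ = 69.041°:
cos c = sin φ₁ sin φ₂ + cos φ₁ cos φ₂ cos Δλ = (-0.3072)(0.9846) + (0.9516)(0.1751)(0.3577) = -0.24290,
so c = arccos(-0.24290) = 1.81615 rad.
Distance = R·c = 3389.5 × 1.8162 ≈ 6156 km.

6156 km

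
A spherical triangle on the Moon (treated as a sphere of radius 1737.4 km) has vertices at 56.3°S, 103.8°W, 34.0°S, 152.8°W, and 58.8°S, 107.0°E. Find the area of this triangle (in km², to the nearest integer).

1278482 km²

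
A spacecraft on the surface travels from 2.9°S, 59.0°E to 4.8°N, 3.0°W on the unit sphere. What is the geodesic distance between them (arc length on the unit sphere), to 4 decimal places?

With latitudes φ₁ = -2.900°, φ₂ = 4.800° and longitude difference Δλ = -62.000°:
cos c = sin φ₁ sin φ₂ + cos φ₁ cos φ₂ cos Δλ = (-0.0506)(0.0837) + (0.9987)(0.9965)(0.4695) = 0.46299,
so c = arccos(0.46299) = 1.08943 rad.
On the unit sphere the arc length equals the central angle: 1.0894.

1.0894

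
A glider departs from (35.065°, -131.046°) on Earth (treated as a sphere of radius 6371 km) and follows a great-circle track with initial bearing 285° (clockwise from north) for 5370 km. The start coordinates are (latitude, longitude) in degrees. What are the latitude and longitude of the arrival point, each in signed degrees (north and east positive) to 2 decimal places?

Angular distance δ = d/R = 5370/6371 = 0.84288 rad; initial bearing θ = 4.9742 rad.
sin φ₂ = sin φ₁ cos δ + cos φ₁ sin δ cos θ = (0.5745)(0.6653) + (0.8185)(0.7466)(0.2588) = 0.5404, so φ₂ = 32.71°.
Δλ = atan2(sin θ sin δ cos φ₁, cos δ − sin φ₁ sin φ₂) = atan2(-0.5902, 0.3549) = -58.985°.
λ₂ = -131.046° − 58.985° = -190.03° → 169.97° after wrapping to (−180°, 180°].

32.71°, 169.97°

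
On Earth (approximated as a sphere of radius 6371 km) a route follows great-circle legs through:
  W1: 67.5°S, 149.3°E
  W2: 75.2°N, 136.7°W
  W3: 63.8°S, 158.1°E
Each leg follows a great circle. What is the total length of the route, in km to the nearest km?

Leg W1→W2: central angle 2.6185 rad, distance 16682.5 km.
Leg W2→W3: central angle 2.5325 rad, distance 16134.7 km.
Total: 16682.5 + 16134.7 ≈ 32817 km.

32817 km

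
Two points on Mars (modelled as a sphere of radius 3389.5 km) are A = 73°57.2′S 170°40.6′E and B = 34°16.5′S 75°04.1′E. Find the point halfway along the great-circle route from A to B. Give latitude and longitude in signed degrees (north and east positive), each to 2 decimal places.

The central angle between A and B is δ = 1.0252 rad.
With f = 0.5, the slerp weights are sin((1−f)δ)/sin δ = 0.5737 and sin(fδ)/sin δ = 0.5737.
Weighted sum of the unit vectors: (0.5737)·(-0.2728,0.0448,-0.9610) + (0.5737)·(0.2129,0.7984,-0.5632) = (-0.0343, 0.4838, -0.8745).
Converting back: φ = atan2(z, √(x²+y²)) = -60.99°, λ = atan2(y, x) = 94.06°.

-60.99°, 94.06°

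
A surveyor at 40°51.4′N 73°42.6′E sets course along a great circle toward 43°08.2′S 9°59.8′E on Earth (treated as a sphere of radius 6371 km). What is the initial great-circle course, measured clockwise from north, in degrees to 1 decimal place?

With φ₁ = 0.7131, φ₂ = -0.7529, Δλ = -1.1120 rad, the forward-azimuth formula gives
θ = atan2( sin Δλ cos φ₂ , cos φ₁ sin φ₂ − sin φ₁ cos φ₂ cos Δλ ) = atan2(-0.6543, -0.7286) = -138.08°.
Adding 360° brings this into [0°, 360°): 221.9°.

221.9°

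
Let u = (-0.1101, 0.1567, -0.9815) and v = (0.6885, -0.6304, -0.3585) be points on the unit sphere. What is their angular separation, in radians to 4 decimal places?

1.3926 rad

u·v = 0.1773; |u| = 1.0000, |v| = 1.0000.
cos θ = (u·v)/(|u||v|) = 0.1773, so θ = 1.3926 rad.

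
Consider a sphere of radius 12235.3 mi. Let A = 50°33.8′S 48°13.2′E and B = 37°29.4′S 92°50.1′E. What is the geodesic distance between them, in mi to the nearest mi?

7265 mi

Let φ₁ = -0.8825 rad, φ₂ = -0.6543 rad, and Δλ = 0.7787 rad.
cos c = sin φ₁ sin φ₂ + cos φ₁ cos φ₂ cos Δλ = (-0.7723)(-0.6086) + (0.6352)(0.7935)(0.7118) = 0.82884,
so c = arccos(0.82884) = 0.59376 rad.
Distance = R·c = 12235.3 × 0.5938 ≈ 7265 mi.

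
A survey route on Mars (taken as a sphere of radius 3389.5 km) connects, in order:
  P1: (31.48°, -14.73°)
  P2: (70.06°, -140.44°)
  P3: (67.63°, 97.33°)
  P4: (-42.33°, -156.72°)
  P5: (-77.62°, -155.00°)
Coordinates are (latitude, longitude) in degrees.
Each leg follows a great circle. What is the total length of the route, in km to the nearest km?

16437 km

Leg P1→P2: central angle 1.2439 rad, distance 4216.1 km.
Leg P2→P3: central angle 0.6434 rad, distance 2180.7 km.
Leg P3→P4: central angle 2.3463 rad, distance 7952.6 km.
Leg P4→P5: central angle 0.6161 rad, distance 2088.1 km.
Total: 4216.1 + 2180.7 + 7952.6 + 2088.1 ≈ 16437 km.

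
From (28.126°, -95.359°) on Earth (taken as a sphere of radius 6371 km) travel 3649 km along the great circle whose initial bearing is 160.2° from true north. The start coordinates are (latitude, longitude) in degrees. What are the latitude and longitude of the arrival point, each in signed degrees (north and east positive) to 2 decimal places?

-3.07°, -84.77°

Angular distance δ = d/R = 3649/6371 = 0.57275 rad; initial bearing θ = 2.7960 rad.
sin φ₂ = sin φ₁ cos δ + cos φ₁ sin δ cos θ = (0.4714)(0.8404) + (0.8819)(0.5419)(-0.9409) = -0.0535, so φ₂ = -3.07°.
Δλ = atan2(sin θ sin δ cos φ₁, cos δ − sin φ₁ sin φ₂) = atan2(0.1619, 0.8656) = 10.594°.
λ₂ = -95.359° + 10.594° = -84.77°.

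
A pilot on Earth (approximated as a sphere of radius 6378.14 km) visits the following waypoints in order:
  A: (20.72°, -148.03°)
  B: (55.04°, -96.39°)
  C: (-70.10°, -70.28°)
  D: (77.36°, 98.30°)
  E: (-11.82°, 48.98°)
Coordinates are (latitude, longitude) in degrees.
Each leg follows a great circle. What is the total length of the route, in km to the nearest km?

49381 km

Leg A→B: central angle 0.8988 rad, distance 5732.5 km.
Leg B→C: central angle 2.2087 rad, distance 14087.1 km.
Leg C→D: central angle 3.0037 rad, distance 19158.0 km.
Leg D→E: central angle 1.6311 rad, distance 10403.3 km.
Total: 5732.5 + 14087.1 + 19158.0 + 10403.3 ≈ 49381 km.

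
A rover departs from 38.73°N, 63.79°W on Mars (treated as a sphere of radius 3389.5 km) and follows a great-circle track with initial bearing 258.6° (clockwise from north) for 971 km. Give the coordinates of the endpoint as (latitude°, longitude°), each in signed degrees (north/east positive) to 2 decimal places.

Angular distance δ = d/R = 971/3389.5 = 0.28647 rad; initial bearing θ = 4.5134 rad.
sin φ₂ = sin φ₁ cos δ + cos φ₁ sin δ cos θ = (0.6257)(0.9592) + (0.7801)(0.2826)(-0.1977) = 0.5566, so φ₂ = 33.82°.
Δλ = atan2(sin θ sin δ cos φ₁, cos δ − sin φ₁ sin φ₂) = atan2(-0.2161, 0.6110) = -19.476°.
λ₂ = -63.790° − 19.476° = -83.27°.

33.82°, -83.27°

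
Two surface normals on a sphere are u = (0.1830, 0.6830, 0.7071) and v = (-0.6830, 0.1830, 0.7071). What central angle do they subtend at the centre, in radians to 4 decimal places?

1.0472 rad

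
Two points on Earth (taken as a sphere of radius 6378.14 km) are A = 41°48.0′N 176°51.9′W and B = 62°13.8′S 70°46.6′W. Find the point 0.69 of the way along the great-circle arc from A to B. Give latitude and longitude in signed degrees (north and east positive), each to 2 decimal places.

The central angle between A and B is δ = 2.3268 rad.
With f = 0.69, the slerp weights are sin((1−f)δ)/sin δ = 0.9076 and sin(fδ)/sin δ = 1.3736.
Weighted sum of the unit vectors: (0.9076)·(-0.7444,-0.0408,0.6665) + (1.3736)·(0.1534,-0.4399,-0.8848) = (-0.4649, -0.6413, -0.6104).
Converting back: φ = atan2(z, √(x²+y²)) = -37.62°, λ = atan2(y, x) = -125.94°.

-37.62°, -125.94°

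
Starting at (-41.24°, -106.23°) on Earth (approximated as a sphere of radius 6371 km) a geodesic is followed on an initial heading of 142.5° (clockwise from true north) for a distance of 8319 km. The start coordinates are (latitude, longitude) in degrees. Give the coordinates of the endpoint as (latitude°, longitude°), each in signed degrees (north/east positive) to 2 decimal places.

-48.45°, 11.42°

Angular distance δ = d/R = 8319/6371 = 1.30576 rad; initial bearing θ = 2.4871 rad.
sin φ₂ = sin φ₁ cos δ + cos φ₁ sin δ cos θ = (-0.6592)(0.2619) + (0.7520)(0.9651)(-0.7934) = -0.7484, so φ₂ = -48.45°.
Δλ = atan2(sin θ sin δ cos φ₁, cos δ − sin φ₁ sin φ₂) = atan2(0.4418, -0.2314) = 117.647°.
λ₂ = -106.230° + 117.647° = 11.42°.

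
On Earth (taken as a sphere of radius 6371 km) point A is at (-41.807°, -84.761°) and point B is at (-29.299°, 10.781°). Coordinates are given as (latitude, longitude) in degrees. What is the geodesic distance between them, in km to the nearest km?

In radians: φ₁ = -0.7297, φ₂ = -0.5114, Δλ = 95.542° = 1.6675 rad.
Haversine: a = sin²(Δφ/2) + cos φ₁ cos φ₂ sin²(Δλ/2) = 0.0119 + (0.7454)(0.8721)(0.5483) = 0.36828.
Central angle c = 2·arcsin(√a) = 1.30420 rad.
Distance = R·c = 6371 × 1.3042 ≈ 8309 km.

8309 km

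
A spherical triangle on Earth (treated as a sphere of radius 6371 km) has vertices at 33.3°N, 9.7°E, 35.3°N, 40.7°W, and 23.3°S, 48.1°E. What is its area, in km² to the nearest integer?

14357449 km²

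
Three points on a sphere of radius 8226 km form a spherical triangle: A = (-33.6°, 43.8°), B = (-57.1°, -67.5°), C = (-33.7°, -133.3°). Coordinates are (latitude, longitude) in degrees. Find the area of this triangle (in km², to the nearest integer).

Side lengths (central angles): a = 0.8618, b = 1.9660, c = 1.2658 rad; semiperimeter s = 2.0468.
By l'Huilier's theorem, tan(E/4) = √[tan(s/2) tan((s−a)/2) tan((s−b)/2) tan((s−c)/2)], giving spherical excess E = 0.5389 rad.
Area = E·R² = 0.5389 × (8226)² ≈ 36462496 km².

36462496 km²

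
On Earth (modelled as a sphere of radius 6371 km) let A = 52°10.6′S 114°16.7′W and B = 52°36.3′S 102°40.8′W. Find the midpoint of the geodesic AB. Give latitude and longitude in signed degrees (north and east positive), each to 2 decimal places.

The central angle between A and B is δ = 0.1236 rad.
With f = 0.5, the slerp weights are sin((1−f)δ)/sin δ = 0.5010 and sin(fδ)/sin δ = 0.5010.
Weighted sum of the unit vectors: (0.5010)·(-0.2521,-0.5590,-0.7899) + (0.5010)·(-0.1333,-0.5925,-0.7945) = (-0.1931, -0.5768, -0.7937).
Converting back: φ = atan2(z, √(x²+y²)) = -52.53°, λ = atan2(y, x) = -108.51°.

-52.53°, -108.51°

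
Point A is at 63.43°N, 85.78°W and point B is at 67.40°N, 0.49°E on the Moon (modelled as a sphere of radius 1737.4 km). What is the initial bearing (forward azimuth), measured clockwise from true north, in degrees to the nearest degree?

44°

Δλ = 86.270° = 1.5057 rad.
y = sin Δλ · cos φ₂ = (0.9979)(0.3843) = 0.3835
x = cos φ₁ sin φ₂ − sin φ₁ cos φ₂ cos Δλ = (0.4473)(0.9232) − (0.8944)(0.3843)(0.0651) = 0.3906
θ = atan2(y, x) = 44.47°, so the bearing is 44°.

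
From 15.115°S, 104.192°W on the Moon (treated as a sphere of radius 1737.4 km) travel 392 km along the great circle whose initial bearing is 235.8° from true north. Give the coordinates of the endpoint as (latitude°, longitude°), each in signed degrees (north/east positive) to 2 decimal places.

Angular distance δ = d/R = 392/1737.4 = 0.22562 rad; initial bearing θ = 4.1155 rad.
sin φ₂ = sin φ₁ cos δ + cos φ₁ sin δ cos θ = (-0.2608)(0.9747) + (0.9654)(0.2237)(-0.5621) = -0.3755, so φ₂ = -22.06°.
Δλ = atan2(sin θ sin δ cos φ₁, cos δ − sin φ₁ sin φ₂) = atan2(-0.1786, 0.8767) = -11.516°.
λ₂ = -104.192° − 11.516° = -115.71°.

-22.06°, -115.71°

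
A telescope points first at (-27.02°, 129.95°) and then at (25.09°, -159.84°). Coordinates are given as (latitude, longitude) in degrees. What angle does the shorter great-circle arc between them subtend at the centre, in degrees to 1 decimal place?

85.4°

Let φ₁ = -0.4716 rad, φ₂ = 0.4379 rad, and Δλ = 1.2254 rad.
cos c = sin φ₁ sin φ₂ + cos φ₁ cos φ₂ cos Δλ = (-0.4543)(0.4240) + (0.8908)(0.9056)(0.3386) = 0.08052,
so c = arccos(0.08052) = 1.49019 rad.
So the angular separation is 85.4°.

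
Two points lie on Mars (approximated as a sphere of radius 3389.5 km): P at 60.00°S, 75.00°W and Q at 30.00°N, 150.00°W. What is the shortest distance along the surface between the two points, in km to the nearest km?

With latitudes φ₁ = -60.000°, φ₂ = 30.000° and longitude difference Δλ = -75.000°:
Haversine: a = sin²(Δφ/2) + cos φ₁ cos φ₂ sin²(Δλ/2) = 0.5000 + (0.5000)(0.8660)(0.3706) = 0.66047.
Central angle c = 2·arcsin(√a) = 1.89752 rad.
Distance = R·c = 3389.5 × 1.8975 ≈ 6432 km.

6432 km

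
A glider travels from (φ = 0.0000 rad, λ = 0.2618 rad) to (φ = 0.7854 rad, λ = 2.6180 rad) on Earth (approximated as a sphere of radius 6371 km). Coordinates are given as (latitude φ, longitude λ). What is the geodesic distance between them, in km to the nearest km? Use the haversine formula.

13343 km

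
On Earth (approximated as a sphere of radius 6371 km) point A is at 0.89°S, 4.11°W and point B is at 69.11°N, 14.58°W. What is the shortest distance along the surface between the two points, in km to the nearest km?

In radians: φ₁ = -0.0155, φ₂ = 1.2062, Δλ = -10.470° = -0.1827 rad.
cos c = sin φ₁ sin φ₂ + cos φ₁ cos φ₂ cos Δλ = (-0.0155)(0.9343) + (0.9999)(0.3566)(0.9834) = 0.33608,
so c = arccos(0.33608) = 1.22804 rad.
Distance = R·c = 6371 × 1.2280 ≈ 7824 km.

7824 km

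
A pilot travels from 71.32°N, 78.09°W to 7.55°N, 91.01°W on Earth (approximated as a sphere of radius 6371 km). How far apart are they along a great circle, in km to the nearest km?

In radians: φ₁ = 1.2448, φ₂ = 0.1318, Δλ = -12.920° = -0.2255 rad.
cos c = sin φ₁ sin φ₂ + cos φ₁ cos φ₂ cos Δλ = (0.9473)(0.1314) + (0.3203)(0.9913)(0.9747) = 0.43394,
so c = arccos(0.43394) = 1.12194 rad.
Distance = R·c = 6371 × 1.1219 ≈ 7148 km.

7148 km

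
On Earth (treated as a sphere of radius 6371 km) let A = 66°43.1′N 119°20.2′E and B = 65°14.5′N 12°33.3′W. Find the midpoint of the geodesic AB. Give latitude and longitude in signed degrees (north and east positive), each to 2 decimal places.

Central angle δ = 0.7618 rad. Interpolating on the sphere with fraction f = 0.5:
P = [sin((1−f)δ)·A + sin(fδ)·B] / sin δ = 0.5386·A + 0.5386·B in Cartesian coordinates,
giving P = (0.1159, 0.1365, 0.9838), i.e. latitude 79.68°, longitude 49.68°.

79.68°, 49.68°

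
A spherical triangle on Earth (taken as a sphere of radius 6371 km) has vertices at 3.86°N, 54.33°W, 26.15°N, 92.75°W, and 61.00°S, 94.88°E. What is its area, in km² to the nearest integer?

Side lengths (central angles): a = 2.5266, b = 2.0651, c = 0.7505 rad; semiperimeter s = 2.6711.
By l'Huilier's theorem, tan(E/4) = √[tan(s/2) tan((s−a)/2) tan((s−b)/2) tan((s−c)/2)], giving spherical excess E = 1.4080 rad.
Area = E·R² = 1.4080 × (6371)² ≈ 57150248 km².

57150248 km²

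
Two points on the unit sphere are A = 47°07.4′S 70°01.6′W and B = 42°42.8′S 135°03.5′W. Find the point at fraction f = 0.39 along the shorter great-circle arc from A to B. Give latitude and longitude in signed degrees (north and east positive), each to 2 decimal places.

-50.07°, -96.28°

Central angle δ = 0.7840 rad. Interpolating on the sphere with fraction f = 0.39:
P = [sin((1−f)δ)·A + sin(fδ)·B] / sin δ = 0.6518·A + 0.4263·B in Cartesian coordinates,
giving P = (-0.0702, -0.6380, -0.7668), i.e. latitude -50.07°, longitude -96.28°.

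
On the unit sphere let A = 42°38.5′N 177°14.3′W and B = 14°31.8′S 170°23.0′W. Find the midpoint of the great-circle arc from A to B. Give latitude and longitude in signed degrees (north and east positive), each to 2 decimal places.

Central angle δ = 1.0039 rad. Interpolating on the sphere with fraction f = 0.5:
P = [sin((1−f)δ)·A + sin(fδ)·B] / sin δ = 0.5704·A + 0.5704·B in Cartesian coordinates,
giving P = (-0.9634, -0.1124, 0.2433), i.e. latitude 14.08°, longitude -173.34°.

14.08°, -173.34°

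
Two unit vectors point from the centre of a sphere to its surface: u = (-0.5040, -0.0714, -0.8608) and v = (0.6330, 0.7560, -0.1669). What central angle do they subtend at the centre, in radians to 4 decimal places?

u·v = -0.2293; |u| = 1.0000, |v| = 1.0000.
cos θ = (u·v)/(|u||v|) = -0.2293, so θ = 1.8022 rad.

1.8022 rad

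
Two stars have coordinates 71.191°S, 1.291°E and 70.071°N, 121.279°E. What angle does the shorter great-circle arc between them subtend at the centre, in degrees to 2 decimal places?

160.88°

Let φ₁ = -1.2425 rad, φ₂ = 1.2230 rad, and Δλ = 2.0942 rad.
Haversine: a = sin²(Δφ/2) + cos φ₁ cos φ₂ sin²(Δλ/2) = 0.8900 + (0.3224)(0.3409)(0.7499) = 0.97242.
Central angle c = 2·arcsin(√a) = 2.80790 rad.
So the angular separation is 160.88°.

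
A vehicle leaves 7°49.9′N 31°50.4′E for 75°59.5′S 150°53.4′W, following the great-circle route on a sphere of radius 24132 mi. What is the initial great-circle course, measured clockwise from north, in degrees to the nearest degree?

Δλ = 177.270° = 3.0939 rad.
y = sin Δλ · cos φ₂ = (0.0476)(0.2421) = 0.0115
x = cos φ₁ sin φ₂ − sin φ₁ cos φ₂ cos Δλ = (0.9907)(-0.9703) − (0.1363)(0.2421)(-0.9989) = -0.9283
θ = atan2(y, x) = 179.29°, so the bearing is 179°.

179°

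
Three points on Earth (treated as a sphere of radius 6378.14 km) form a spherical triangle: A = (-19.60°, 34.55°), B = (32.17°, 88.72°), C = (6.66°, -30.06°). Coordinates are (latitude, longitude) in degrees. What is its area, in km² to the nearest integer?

43407631 km²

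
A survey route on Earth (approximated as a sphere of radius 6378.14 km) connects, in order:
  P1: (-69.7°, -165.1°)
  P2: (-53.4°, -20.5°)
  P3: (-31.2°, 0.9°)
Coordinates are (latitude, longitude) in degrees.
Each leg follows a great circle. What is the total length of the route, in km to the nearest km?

9048 km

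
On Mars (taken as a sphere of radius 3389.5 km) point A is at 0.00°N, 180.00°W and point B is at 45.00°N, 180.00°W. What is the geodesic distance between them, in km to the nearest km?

Let φ₁ = 0.0000 rad, φ₂ = 0.7854 rad, and Δλ = 0.0000 rad.
cos c = sin φ₁ sin φ₂ + cos φ₁ cos φ₂ cos Δλ = (0.0000)(0.7071) + (1.0000)(0.7071)(1.0000) = 0.70711,
so c = arccos(0.70711) = 0.78540 rad.
Distance = R·c = 3389.5 × 0.7854 ≈ 2662 km.

2662 km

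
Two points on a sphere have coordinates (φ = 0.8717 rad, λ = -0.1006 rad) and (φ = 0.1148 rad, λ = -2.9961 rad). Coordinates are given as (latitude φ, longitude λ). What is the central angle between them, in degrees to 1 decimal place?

Let φ₁ = 0.8717 rad, φ₂ = 0.1148 rad, and Δλ = -2.8955 rad.
Haversine: a = sin²(Δφ/2) + cos φ₁ cos φ₂ sin²(Δλ/2) = 0.1365 + (0.6435)(0.9934)(0.9849) = 0.76618.
Central angle c = 2·arcsin(√a) = 2.13217 rad.
So the angular separation is 122.2°.

122.2°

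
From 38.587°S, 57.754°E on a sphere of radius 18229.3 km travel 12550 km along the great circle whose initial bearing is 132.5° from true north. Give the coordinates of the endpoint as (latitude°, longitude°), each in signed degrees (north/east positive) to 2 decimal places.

Angular distance δ = d/R = 12550/18229.3 = 0.68845 rad; initial bearing θ = 2.3126 rad.
sin φ₂ = sin φ₁ cos δ + cos φ₁ sin δ cos θ = (-0.6237)(0.7722) + (0.7817)(0.6353)(-0.6756) = -0.8172, so φ₂ = -54.80°.
Δλ = atan2(sin θ sin δ cos φ₁, cos δ − sin φ₁ sin φ₂) = atan2(0.3661, 0.2626) = 54.355°.
λ₂ = 57.754° + 54.355° = 112.11°.

-54.80°, 112.11°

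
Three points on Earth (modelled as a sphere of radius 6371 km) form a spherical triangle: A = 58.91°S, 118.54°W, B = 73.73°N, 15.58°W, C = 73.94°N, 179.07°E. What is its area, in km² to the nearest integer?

Side lengths (central angles): a = 0.5595, b = 2.4291, c = 2.5954 rad; semiperimeter s = 2.7920.
By l'Huilier's theorem, tan(E/4) = √[tan(s/2) tan((s−a)/2) tan((s−b)/2) tan((s−c)/2)], giving spherical excess E = 1.7177 rad.
Area = E·R² = 1.7177 × (6371)² ≈ 69719573 km².

69719573 km²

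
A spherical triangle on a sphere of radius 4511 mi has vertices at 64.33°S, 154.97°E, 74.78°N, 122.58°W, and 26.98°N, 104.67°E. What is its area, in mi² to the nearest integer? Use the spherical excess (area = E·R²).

44040848 mi²

Side lengths (central angles): a = 1.2881, b = 1.7338, c = 2.5959 rad; semiperimeter s = 2.8089.
By l'Huilier's theorem, tan(E/4) = √[tan(s/2) tan((s−a)/2) tan((s−b)/2) tan((s−c)/2)], giving spherical excess E = 2.1643 rad.
Area = E·R² = 2.1643 × (4511)² ≈ 44040848 mi².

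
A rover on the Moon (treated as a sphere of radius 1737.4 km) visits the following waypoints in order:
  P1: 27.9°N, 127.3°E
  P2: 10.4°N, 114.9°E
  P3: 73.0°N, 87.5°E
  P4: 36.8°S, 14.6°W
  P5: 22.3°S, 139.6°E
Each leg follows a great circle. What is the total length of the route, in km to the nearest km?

10014 km

Leg P1→P2: central angle 0.3669 rad, distance 637.5 km.
Leg P2→P3: central angle 1.1286 rad, distance 1960.8 km.
Leg P3→P4: central angle 2.2420 rad, distance 3895.2 km.
Leg P4→P5: central angle 2.0261 rad, distance 3520.1 km.
Total: 637.5 + 1960.8 + 3895.2 + 3520.1 ≈ 10014 km.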